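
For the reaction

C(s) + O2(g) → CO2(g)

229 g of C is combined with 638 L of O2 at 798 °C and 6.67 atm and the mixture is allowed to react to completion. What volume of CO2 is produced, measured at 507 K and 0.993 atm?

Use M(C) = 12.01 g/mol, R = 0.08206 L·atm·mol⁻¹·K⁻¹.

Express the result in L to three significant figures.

799 L

n(C) = 229 / 12.01 = 19.07 mol
n(O2) = PV/RT = (6.67 × 638) / (0.08206 × 1071.15) = 48.41 mol
For 19.07 mol C, stoichiometry requires (1/1) × 19.07 = 19.07 mol O2; 48.41 mol is available, so C is limiting.
n(CO2) = (1/1) × 19.07 = 19.07 mol
V(CO2) = nRT/P = 19.07 × 0.08206 × 507 / 0.993 = 799.0 L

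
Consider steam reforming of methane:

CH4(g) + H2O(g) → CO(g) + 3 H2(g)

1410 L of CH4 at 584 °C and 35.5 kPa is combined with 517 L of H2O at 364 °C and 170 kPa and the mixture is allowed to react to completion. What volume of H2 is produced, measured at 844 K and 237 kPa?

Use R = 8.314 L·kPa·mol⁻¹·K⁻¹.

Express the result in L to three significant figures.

624 L

n(CH4) = PV/RT = (35.5 × 1410) / (8.314 × 857.15) = 7.024 mol
n(H2O) = PV/RT = (170 × 517) / (8.314 × 637.15) = 16.59 mol
For 7.024 mol CH4, stoichiometry requires (1/1) × 7.024 = 7.024 mol H2O; 16.59 mol is available, so CH4 is limiting.
n(H2) = (3/1) × 7.024 = 21.07 mol
V(H2) = nRT/P = 21.07 × 8.314 × 844 / 237 = 623.8 L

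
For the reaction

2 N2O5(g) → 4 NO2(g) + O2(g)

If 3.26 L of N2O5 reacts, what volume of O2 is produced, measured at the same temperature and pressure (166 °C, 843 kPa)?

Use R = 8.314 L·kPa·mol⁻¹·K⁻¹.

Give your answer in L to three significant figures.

At constant T and P, gas volumes are in the mole ratio: V(O2) = (1/2) × 3.26 = 1.630 L

1.63 L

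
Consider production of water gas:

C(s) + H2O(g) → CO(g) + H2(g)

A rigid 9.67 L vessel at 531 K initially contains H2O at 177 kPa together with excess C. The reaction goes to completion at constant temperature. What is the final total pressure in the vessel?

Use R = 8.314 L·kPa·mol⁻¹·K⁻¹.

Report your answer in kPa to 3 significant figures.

Rigid vessel, constant T ⇒ P scales with total gas moles (1 → 2).
P_final = (2/1) × 177 = 354.0 kPa

354 kPa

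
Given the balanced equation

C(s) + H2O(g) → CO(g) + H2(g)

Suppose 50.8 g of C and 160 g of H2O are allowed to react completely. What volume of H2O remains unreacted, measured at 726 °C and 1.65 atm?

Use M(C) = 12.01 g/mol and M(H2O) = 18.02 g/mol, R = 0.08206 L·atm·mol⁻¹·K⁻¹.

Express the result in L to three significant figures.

231 L

n(C) = 50.8 / 12.01 = 4.230 mol
n(H2O) = 160 / 18.02 = 8.879 mol
For 4.230 mol C, stoichiometry requires (1/1) × 4.230 = 4.230 mol H2O; 8.879 mol is available, so C is limiting.
n(H2O) consumed = (1/1) × 4.230 = 4.230 mol; remaining = 8.879 − 4.230 = 4.649 mol
V(H2O) = nRT/P = 4.649 × 0.08206 × 999.15 / 1.65 = 231.0 L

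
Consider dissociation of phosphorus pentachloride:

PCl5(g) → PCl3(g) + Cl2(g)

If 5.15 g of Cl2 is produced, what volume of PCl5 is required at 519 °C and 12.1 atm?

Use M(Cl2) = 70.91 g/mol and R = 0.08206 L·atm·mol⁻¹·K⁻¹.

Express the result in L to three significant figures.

0.390 L

n(Cl2) = 5.150 / 70.91 = 0.07263 mol
n(PCl5) = (1/1) × 0.07263 = 0.07263 mol
V = nRT/P = 0.07263 × 0.08206 × 792.15 / 12.1 = 0.3902 L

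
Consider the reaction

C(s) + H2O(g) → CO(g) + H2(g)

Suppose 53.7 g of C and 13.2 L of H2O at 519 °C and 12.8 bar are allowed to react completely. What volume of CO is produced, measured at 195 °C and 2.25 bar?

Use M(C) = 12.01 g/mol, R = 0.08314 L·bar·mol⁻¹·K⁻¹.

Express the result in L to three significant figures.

n(C) = 53.7 / 12.01 = 4.471 mol
n(H2O) = PV/RT = (12.8 × 13.2) / (0.08314 × 792.15) = 2.565 mol
For 4.471 mol C, stoichiometry requires (1/1) × 4.471 = 4.471 mol H2O; 2.565 mol is available, so H2O is limiting.
n(CO) = (1/1) × 2.565 = 2.565 mol
V(CO) = nRT/P = 2.565 × 0.08314 × 468.15 / 2.25 = 44.37 L

44.4 L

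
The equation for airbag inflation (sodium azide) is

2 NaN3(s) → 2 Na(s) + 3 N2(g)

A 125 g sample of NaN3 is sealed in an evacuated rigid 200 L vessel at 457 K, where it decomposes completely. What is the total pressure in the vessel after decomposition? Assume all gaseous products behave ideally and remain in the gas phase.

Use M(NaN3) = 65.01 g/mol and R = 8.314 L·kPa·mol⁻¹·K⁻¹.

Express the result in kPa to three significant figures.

n(NaN3) = 125 / 65.01 = 1.923 mol
n(gas produced) = (3/2) × 1.923 = 2.885 mol
P = nRT/V = 2.885 × 8.314 × 457 / 200 = 54.81 kPa

54.8 kPa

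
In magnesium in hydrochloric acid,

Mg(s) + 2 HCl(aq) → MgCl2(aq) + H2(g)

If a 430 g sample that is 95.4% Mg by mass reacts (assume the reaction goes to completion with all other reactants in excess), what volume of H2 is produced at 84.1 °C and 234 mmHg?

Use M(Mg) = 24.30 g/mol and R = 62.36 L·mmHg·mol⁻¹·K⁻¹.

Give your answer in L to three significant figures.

1610 L

mass of Mg = 430 × 95.4/100 = 410.2 g
n(Mg) = 410.2 / 24.30 = 16.88 mol
n(H2) = (1/1) × 16.88 = 16.88 mol
V = nRT/P = 16.88 × 62.36 × 357.25 / 234 = 1607 L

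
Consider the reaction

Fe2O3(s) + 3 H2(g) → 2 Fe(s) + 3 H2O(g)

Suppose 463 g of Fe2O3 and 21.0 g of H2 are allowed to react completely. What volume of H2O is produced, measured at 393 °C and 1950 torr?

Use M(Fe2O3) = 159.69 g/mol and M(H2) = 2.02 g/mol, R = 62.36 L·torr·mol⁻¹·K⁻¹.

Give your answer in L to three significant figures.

n(Fe2O3) = 463 / 159.69 = 2.899 mol
n(H2) = 21.0 / 2.02 = 10.40 mol
For 2.899 mol Fe2O3, stoichiometry requires (3/1) × 2.899 = 8.697 mol H2; 10.40 mol is available, so Fe2O3 is limiting.
n(H2O) = (3/1) × 2.899 = 8.697 mol
V(H2O) = nRT/P = 8.697 × 62.36 × 666.15 / 1950 = 185.3 L

185 L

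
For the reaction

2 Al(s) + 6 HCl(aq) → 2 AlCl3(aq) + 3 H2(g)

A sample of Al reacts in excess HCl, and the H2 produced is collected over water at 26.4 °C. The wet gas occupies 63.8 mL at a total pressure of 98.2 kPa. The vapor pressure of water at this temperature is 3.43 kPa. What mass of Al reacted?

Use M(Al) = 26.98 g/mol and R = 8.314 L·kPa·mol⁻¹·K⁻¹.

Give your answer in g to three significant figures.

0.0437 g

P(H2) = 98.2 − 3.43 = 94.77 kPa
n(H2) = PV/RT = (94.77 × 0.06380) / (8.314 × 299.55) = 0.002428 mol
n(Al) = (2/3) × 0.002428 = 0.001619 mol
m(Al) = 0.001619 × 26.98 = 0.04368 g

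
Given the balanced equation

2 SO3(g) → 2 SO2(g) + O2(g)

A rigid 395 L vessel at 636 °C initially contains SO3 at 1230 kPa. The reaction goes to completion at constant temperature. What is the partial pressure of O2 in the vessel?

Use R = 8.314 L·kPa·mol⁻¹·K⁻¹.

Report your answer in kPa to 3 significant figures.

615 kPa

n(SO3)₀ = PV/RT = (1230 × 395) / (8.314 × 909.15) = 64.28 mol
n(O2) = (1/2) × 64.28 = 32.14 mol
P(O2) = nRT/V = 32.14 × 8.314 × 909.15 / 395 = 615.0 kPa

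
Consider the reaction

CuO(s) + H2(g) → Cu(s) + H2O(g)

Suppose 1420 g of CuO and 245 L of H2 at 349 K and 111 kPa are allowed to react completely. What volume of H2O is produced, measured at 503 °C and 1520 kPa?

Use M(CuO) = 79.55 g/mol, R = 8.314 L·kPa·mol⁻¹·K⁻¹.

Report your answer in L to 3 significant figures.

n(CuO) = 1420 / 79.55 = 17.85 mol
n(H2) = PV/RT = (111 × 245) / (8.314 × 349) = 9.372 mol
For 17.85 mol CuO, stoichiometry requires (1/1) × 17.85 = 17.85 mol H2; 9.372 mol is available, so H2 is limiting.
n(H2O) = (1/1) × 9.372 = 9.372 mol
V(H2O) = nRT/P = 9.372 × 8.314 × 776.15 / 1520 = 39.79 L

39.8 L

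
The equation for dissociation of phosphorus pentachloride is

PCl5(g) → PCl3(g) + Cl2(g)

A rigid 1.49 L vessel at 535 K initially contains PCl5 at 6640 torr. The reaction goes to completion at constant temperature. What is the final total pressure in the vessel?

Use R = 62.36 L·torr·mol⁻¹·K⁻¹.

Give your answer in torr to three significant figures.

Rigid vessel, constant T ⇒ P scales with total gas moles (1 → 2).
P_final = (2/1) × 6640 = 13280 torr

13300 torr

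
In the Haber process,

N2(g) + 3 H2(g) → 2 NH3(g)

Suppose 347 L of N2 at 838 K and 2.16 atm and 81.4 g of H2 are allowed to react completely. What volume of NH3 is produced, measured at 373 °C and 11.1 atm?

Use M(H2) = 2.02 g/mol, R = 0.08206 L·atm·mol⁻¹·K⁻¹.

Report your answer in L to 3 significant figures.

104 L

n(N2) = PV/RT = (2.16 × 347) / (0.08206 × 838) = 10.90 mol
n(H2) = 81.4 / 2.02 = 40.30 mol
For 10.90 mol N2, stoichiometry requires (3/1) × 10.90 = 32.70 mol H2; 40.30 mol is available, so N2 is limiting.
n(NH3) = (2/1) × 10.90 = 21.80 mol
V(NH3) = nRT/P = 21.80 × 0.08206 × 646.15 / 11.1 = 104.1 L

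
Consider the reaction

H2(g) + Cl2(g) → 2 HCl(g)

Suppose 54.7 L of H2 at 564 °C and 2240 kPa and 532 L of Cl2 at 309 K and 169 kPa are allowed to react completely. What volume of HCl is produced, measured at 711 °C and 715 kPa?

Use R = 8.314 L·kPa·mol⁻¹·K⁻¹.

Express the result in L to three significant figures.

n(H2) = PV/RT = (2240 × 54.7) / (8.314 × 837.15) = 17.60 mol
n(Cl2) = PV/RT = (169 × 532) / (8.314 × 309) = 35.00 mol
For 17.60 mol H2, stoichiometry requires (1/1) × 17.60 = 17.60 mol Cl2; 35.00 mol is available, so H2 is limiting.
n(HCl) = (2/1) × 17.60 = 35.20 mol
V(HCl) = nRT/P = 35.20 × 8.314 × 984.15 / 715 = 402.8 L

403 L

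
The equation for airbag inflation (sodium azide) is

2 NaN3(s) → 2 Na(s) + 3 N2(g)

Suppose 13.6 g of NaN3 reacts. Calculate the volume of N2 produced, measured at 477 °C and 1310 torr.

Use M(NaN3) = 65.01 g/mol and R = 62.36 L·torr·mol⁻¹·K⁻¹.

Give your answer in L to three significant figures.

n(NaN3) = 13.60 / 65.01 = 0.2092 mol
n(N2) = (3/2) × 0.2092 = 0.3138 mol
V = nRT/P = 0.3138 × 62.36 × 750.15 / 1310 = 11.21 L

11.2 L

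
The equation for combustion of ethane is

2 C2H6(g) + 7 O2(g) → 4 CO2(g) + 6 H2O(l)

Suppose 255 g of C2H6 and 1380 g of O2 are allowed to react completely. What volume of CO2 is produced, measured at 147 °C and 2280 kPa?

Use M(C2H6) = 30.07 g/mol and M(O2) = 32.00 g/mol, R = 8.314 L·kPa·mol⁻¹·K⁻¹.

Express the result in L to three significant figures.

26.0 L

n(C2H6) = 255 / 30.07 = 8.480 mol
n(O2) = 1380 / 32.00 = 43.12 mol
For 8.480 mol C2H6, stoichiometry requires (7/2) × 8.480 = 29.68 mol O2; 43.12 mol is available, so C2H6 is limiting.
n(CO2) = (4/2) × 8.480 = 16.96 mol
V(CO2) = nRT/P = 16.96 × 8.314 × 420.15 / 2280 = 25.98 L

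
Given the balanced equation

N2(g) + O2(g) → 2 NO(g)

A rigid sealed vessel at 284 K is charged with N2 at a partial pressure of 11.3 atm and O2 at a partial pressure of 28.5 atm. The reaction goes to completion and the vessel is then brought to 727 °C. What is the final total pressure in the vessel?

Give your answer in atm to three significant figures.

140 atm

At constant V, partial pressures at 284 K are proportional to moles, so apply stoichiometry directly to pressures.
P(O2) required for 11.3 atm of N2 = (1/1) × 11.3 = 11.30 atm; available 28.5 atm, so N2 is limiting.
P(O2) remaining = 28.5 − (1/1) × 11.3 = 17.20 atm
P(gaseous products) = (2)/1 × 11.3 = 22.60 atm
P_total at 284 K = 17.20 + 22.60 = 39.80 atm
Scaling to 727 °C: P = 39.80 × 1000.15/284 = 140.2 atm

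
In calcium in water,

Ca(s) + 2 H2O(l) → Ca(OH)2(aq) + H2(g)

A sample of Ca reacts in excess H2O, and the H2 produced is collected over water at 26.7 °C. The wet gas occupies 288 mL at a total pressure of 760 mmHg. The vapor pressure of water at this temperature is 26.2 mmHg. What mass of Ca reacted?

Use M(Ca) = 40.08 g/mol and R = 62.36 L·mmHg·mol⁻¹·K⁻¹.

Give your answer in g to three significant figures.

P(H2) = 760 − 26.2 = 733.8 mmHg
n(H2) = PV/RT = (733.8 × 0.2880) / (62.36 × 299.85) = 0.01130 mol
n(Ca) = (1/1) × 0.01130 = 0.01130 mol
m(Ca) = 0.01130 × 40.08 = 0.4529 g

0.453 g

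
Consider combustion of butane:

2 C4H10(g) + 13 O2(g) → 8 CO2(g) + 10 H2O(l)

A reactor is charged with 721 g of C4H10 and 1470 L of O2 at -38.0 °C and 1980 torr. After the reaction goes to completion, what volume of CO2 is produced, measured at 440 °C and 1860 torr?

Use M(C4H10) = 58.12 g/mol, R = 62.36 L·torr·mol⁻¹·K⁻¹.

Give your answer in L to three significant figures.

n(C4H10) = 721 / 58.12 = 12.41 mol
n(O2) = PV/RT = (1980 × 1470) / (62.36 × 235.15) = 198.5 mol
For 12.41 mol C4H10, stoichiometry requires (13/2) × 12.41 = 80.67 mol O2; 198.5 mol is available, so C4H10 is limiting.
n(CO2) = (8/2) × 12.41 = 49.64 mol
V(CO2) = nRT/P = 49.64 × 62.36 × 713.15 / 1860 = 1187 L

1190 L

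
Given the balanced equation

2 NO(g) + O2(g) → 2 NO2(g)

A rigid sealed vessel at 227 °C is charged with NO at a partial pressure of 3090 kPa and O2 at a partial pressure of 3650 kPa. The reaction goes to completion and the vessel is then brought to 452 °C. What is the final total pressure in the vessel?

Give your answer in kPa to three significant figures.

Because the vessel is rigid and T is held at 227 °C, work the stoichiometry in partial pressures (P_i = n_iRT/V).
P(O2) required for 3090 kPa of NO = (1/2) × 3090 = 1545 kPa; available 3650 kPa, so NO is limiting.
P(O2) remaining = 3650 − (1/2) × 3090 = 2105 kPa
P(gaseous products) = (2)/2 × 3090 = 3090 kPa
P_total at 227 °C = 2105 + 3090 = 5195 kPa
Scaling to 452 °C: P = 5195 × 725.15/500.15 = 7532 kPa

7530 kPa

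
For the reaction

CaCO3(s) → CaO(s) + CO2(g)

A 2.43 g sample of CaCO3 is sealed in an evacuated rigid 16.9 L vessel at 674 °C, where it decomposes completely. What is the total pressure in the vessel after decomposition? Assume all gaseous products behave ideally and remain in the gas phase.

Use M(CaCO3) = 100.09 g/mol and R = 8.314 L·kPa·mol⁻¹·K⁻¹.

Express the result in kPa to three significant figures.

11.3 kPa

n(CaCO3) = 2.43 / 100.09 = 0.02428 mol
n(gas produced) = (1/1) × 0.02428 = 0.02428 mol
P = nRT/V = 0.02428 × 8.314 × 947.15 / 16.9 = 11.31 kPa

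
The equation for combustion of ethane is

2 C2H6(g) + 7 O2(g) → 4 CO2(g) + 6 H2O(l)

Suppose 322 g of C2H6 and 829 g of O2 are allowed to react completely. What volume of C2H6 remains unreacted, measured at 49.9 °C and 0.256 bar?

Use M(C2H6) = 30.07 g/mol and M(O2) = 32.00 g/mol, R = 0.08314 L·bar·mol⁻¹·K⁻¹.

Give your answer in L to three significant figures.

347 L

n(C2H6) = 322 / 30.07 = 10.71 mol
n(O2) = 829 / 32.00 = 25.91 mol
For 10.71 mol C2H6, stoichiometry requires (7/2) × 10.71 = 37.48 mol O2; 25.91 mol is available, so O2 is limiting.
n(C2H6) consumed = (2/7) × 25.91 = 7.403 mol; remaining = 10.71 − 7.403 = 3.307 mol
V(C2H6) = nRT/P = 3.307 × 0.08314 × 323.05 / 0.256 = 347.0 L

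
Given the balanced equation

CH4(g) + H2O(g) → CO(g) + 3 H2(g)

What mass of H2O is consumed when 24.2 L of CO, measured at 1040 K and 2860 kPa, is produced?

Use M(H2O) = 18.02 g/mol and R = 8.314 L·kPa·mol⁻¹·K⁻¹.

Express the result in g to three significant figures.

144 g

n(CO) = PV/RT = (2860 × 24.2) / (8.314 × 1040) = 8.005 mol
n(H2O) = (1/1) × 8.005 = 8.005 mol
m(H2O) = 8.005 × 18.02 = 144.3 g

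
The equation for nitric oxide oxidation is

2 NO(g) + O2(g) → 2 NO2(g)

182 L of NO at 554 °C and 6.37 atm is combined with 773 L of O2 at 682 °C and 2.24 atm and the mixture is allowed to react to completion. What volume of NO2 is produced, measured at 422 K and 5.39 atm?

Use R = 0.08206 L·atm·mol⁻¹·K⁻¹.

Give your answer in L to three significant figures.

110 L

n(NO) = PV/RT = (6.37 × 182) / (0.08206 × 827.15) = 17.08 mol
n(O2) = PV/RT = (2.24 × 773) / (0.08206 × 955.15) = 22.09 mol
For 17.08 mol NO, stoichiometry requires (1/2) × 17.08 = 8.540 mol O2; 22.09 mol is available, so NO is limiting.
n(NO2) = (2/2) × 17.08 = 17.08 mol
V(NO2) = nRT/P = 17.08 × 0.08206 × 422 / 5.39 = 109.7 L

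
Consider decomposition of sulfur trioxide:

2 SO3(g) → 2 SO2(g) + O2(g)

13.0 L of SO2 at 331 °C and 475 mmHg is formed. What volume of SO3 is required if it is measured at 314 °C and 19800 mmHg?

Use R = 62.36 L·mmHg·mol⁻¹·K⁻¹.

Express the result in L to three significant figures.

n(SO2) = PV/RT = (475 × 13.0) / (62.36 × 604.15) = 0.1639 mol
n(SO3) = (2/2) × 0.1639 = 0.1639 mol
V = nRT/P = 0.1639 × 62.36 × 587.15 / 19800 = 0.3031 L

0.303 L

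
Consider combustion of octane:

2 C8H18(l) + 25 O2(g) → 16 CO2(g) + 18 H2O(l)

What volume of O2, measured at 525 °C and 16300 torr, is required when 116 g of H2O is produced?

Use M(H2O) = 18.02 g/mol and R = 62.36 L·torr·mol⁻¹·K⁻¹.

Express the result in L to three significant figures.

27.3 L

n(H2O) = 116.0 / 18.02 = 6.437 mol
n(O2) = (25/18) × 6.437 = 8.940 mol
V = nRT/P = 8.940 × 62.36 × 798.15 / 16300 = 27.30 L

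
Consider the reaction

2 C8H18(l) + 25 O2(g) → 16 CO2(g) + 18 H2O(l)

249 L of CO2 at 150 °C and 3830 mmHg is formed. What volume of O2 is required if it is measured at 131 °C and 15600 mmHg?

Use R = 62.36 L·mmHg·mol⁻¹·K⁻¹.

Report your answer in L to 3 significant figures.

n(CO2) = PV/RT = (3830 × 249) / (62.36 × 423.15) = 36.14 mol
n(O2) = (25/16) × 36.14 = 56.47 mol
V = nRT/P = 56.47 × 62.36 × 404.15 / 15600 = 91.23 L

91.2 L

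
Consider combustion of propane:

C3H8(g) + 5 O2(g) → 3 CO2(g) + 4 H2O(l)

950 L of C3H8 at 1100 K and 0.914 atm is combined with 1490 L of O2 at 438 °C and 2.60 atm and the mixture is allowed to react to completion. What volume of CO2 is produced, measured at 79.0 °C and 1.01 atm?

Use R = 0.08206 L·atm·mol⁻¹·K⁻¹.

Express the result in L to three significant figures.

n(C3H8) = PV/RT = (0.914 × 950) / (0.08206 × 1100) = 9.619 mol
n(O2) = PV/RT = (2.60 × 1490) / (0.08206 × 711.15) = 66.38 mol
For 9.619 mol C3H8, stoichiometry requires (5/1) × 9.619 = 48.09 mol O2; 66.38 mol is available, so C3H8 is limiting.
n(CO2) = (3/1) × 9.619 = 28.86 mol
V(CO2) = nRT/P = 28.86 × 0.08206 × 352.15 / 1.01 = 825.7 L

826 L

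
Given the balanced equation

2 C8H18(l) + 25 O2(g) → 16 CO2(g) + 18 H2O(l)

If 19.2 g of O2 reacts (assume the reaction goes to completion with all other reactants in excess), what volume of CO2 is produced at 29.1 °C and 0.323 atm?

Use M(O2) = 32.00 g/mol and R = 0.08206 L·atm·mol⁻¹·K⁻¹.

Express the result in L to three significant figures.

n(O2) = 19.20 / 32.00 = 0.6000 mol
n(CO2) = (16/25) × 0.6000 = 0.3840 mol
V = nRT/P = 0.3840 × 0.08206 × 302.25 / 0.323 = 29.49 L

29.5 L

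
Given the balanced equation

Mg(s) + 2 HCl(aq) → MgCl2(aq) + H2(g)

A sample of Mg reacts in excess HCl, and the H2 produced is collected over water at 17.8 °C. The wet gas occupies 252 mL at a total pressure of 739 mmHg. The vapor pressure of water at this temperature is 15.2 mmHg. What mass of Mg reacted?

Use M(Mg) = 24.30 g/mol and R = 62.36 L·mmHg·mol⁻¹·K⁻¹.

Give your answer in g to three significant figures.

P(H2) = 739 − 15.2 = 723.8 mmHg
n(H2) = PV/RT = (723.8 × 0.2520) / (62.36 × 290.95) = 0.01005 mol
n(Mg) = (1/1) × 0.01005 = 0.01005 mol
m(Mg) = 0.01005 × 24.30 = 0.2442 g

0.244 g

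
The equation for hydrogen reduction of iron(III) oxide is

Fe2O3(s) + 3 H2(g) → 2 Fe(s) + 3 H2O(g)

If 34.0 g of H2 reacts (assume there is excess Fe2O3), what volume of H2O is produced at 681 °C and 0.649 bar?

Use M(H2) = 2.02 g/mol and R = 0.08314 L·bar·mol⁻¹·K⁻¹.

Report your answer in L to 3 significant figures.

n(H2) = 34.00 / 2.02 = 16.83 mol
n(H2O) = (3/3) × 16.83 = 16.83 mol
V = nRT/P = 16.83 × 0.08314 × 954.15 / 0.649 = 2057 L

2060 L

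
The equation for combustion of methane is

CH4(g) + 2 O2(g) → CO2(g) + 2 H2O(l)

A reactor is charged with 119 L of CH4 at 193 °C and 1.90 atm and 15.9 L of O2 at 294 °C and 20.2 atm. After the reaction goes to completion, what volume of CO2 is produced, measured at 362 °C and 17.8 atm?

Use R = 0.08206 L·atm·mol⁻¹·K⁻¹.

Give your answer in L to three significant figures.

n(CH4) = PV/RT = (1.90 × 119) / (0.08206 × 466.15) = 5.911 mol
n(O2) = PV/RT = (20.2 × 15.9) / (0.08206 × 567.15) = 6.901 mol
For 5.911 mol CH4, stoichiometry requires (2/1) × 5.911 = 11.82 mol O2; 6.901 mol is available, so O2 is limiting.
n(CO2) = (1/2) × 6.901 = 3.450 mol
V(CO2) = nRT/P = 3.450 × 0.08206 × 635.15 / 17.8 = 10.10 L

10.1 L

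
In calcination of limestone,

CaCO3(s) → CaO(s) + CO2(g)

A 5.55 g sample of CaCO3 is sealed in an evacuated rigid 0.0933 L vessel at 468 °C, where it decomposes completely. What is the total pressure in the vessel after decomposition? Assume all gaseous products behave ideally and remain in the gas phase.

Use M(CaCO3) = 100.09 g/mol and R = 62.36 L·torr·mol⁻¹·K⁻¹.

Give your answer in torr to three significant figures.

27500 torr

n(CaCO3) = 5.55 / 100.09 = 0.05545 mol
n(gas produced) = (1/1) × 0.05545 = 0.05545 mol
P = nRT/V = 0.05545 × 62.36 × 741.15 / 0.0933 = 27470 torr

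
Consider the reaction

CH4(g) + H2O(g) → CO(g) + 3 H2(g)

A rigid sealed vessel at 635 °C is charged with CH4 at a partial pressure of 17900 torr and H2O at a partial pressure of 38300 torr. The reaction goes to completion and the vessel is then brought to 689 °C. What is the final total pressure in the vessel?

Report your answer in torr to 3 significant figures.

Because the vessel is rigid and T is held at 635 °C, work the stoichiometry in partial pressures (P_i = n_iRT/V).
P(H2O) required for 17900 torr of CH4 = (1/1) × 17900 = 17900 torr; available 38300 torr, so CH4 is limiting.
P(H2O) remaining = 38300 − (1/1) × 17900 = 20400 torr
P(gaseous products) = (1+3)/1 × 17900 = 71600 torr
P_total at 635 °C = 20400 + 71600 = 92000 torr
Scaling to 689 °C: P = 92000 × 962.15/908.15 = 97470 torr

97500 torr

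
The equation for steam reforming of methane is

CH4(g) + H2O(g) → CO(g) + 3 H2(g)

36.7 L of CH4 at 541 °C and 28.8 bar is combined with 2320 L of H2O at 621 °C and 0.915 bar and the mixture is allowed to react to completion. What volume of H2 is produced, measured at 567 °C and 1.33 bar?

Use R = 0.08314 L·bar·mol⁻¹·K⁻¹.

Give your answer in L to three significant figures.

n(CH4) = PV/RT = (28.8 × 36.7) / (0.08314 × 814.15) = 15.62 mol
n(H2O) = PV/RT = (0.915 × 2320) / (0.08314 × 894.15) = 28.56 mol
For 15.62 mol CH4, stoichiometry requires (1/1) × 15.62 = 15.62 mol H2O; 28.56 mol is available, so CH4 is limiting.
n(H2) = (3/1) × 15.62 = 46.86 mol
V(H2) = nRT/P = 46.86 × 0.08314 × 840.15 / 1.33 = 2461 L

2460 L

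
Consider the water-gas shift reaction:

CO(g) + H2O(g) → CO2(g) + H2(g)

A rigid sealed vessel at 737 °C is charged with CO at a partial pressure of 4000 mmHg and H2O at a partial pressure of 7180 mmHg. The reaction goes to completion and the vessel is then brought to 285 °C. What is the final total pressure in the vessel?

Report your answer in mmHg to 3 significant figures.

Because the vessel is rigid and T is held at 737 °C, work the stoichiometry in partial pressures (P_i = n_iRT/V).
P(H2O) required for 4000 mmHg of CO = (1/1) × 4000 = 4000 mmHg; available 7180 mmHg, so CO is limiting.
P(H2O) remaining = 7180 − (1/1) × 4000 = 3180 mmHg
P(gaseous products) = (1+1)/1 × 4000 = 8000 mmHg
P_total at 737 °C = 3180 + 8000 = 11180 mmHg
Scaling to 285 °C: P = 11180 × 558.15/1010.15 = 6177 mmHg

6180 mmHg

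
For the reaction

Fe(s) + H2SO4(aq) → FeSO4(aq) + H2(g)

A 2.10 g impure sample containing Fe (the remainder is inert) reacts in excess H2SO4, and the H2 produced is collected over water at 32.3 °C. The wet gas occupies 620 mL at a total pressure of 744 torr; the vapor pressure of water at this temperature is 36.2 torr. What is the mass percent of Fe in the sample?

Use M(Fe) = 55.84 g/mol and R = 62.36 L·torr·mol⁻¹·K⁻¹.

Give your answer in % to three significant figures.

61.3 %

P(H2) = 744 − 36.2 = 707.8 torr
n(H2) = PV/RT = (707.8 × 0.6200) / (62.36 × 305.45) = 0.02304 mol
n(Fe) = (1/1) × 0.02304 = 0.02304 mol
m(Fe) = 0.02304 × 55.84 = 1.287 g
%Fe = 1.287 / 2.10 × 100 = 61.29%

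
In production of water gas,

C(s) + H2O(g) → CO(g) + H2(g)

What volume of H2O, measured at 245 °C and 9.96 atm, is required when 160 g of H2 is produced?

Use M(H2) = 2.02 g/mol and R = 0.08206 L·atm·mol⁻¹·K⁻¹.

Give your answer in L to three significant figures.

n(H2) = 160.0 / 2.02 = 79.21 mol
n(H2O) = (1/1) × 79.21 = 79.21 mol
V = nRT/P = 79.21 × 0.08206 × 518.15 / 9.96 = 338.1 L

338 L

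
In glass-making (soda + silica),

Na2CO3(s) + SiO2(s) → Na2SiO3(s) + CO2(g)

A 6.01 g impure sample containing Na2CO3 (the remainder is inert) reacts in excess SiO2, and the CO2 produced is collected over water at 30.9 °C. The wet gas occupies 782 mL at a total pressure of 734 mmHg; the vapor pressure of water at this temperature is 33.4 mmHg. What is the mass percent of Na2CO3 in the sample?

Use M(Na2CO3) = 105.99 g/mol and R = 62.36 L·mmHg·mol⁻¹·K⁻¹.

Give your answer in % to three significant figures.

P(CO2) = 734 − 33.4 = 700.6 mmHg
n(CO2) = PV/RT = (700.6 × 0.7820) / (62.36 × 304.05) = 0.02890 mol
n(Na2CO3) = (1/1) × 0.02890 = 0.02890 mol
m(Na2CO3) = 0.02890 × 105.99 = 3.063 g
%Na2CO3 = 3.063 / 6.01 × 100 = 50.97%

51.0 %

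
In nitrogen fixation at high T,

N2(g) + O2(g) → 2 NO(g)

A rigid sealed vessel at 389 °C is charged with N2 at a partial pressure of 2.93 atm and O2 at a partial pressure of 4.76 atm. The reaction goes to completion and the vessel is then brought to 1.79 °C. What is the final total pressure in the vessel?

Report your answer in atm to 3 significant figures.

With V and T fixed, P_i ∝ n_i, so the mole ratios apply directly to partial pressures at 389 °C.
P(O2) required for 2.93 atm of N2 = (1/1) × 2.93 = 2.930 atm; available 4.76 atm, so N2 is limiting.
P(O2) remaining = 4.76 − (1/1) × 2.93 = 1.830 atm
P(gaseous products) = (2)/1 × 2.93 = 5.860 atm
P_total at 389 °C = 1.830 + 5.860 = 7.690 atm
Scaling to 1.79 °C: P = 7.690 × 274.94/662.15 = 3.193 atm

3.19 atm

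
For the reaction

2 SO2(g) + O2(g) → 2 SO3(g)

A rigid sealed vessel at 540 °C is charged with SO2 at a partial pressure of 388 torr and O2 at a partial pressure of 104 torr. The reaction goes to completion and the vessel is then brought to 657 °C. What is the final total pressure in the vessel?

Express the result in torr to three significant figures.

Because the vessel is rigid and T is held at 540 °C, work the stoichiometry in partial pressures (P_i = n_iRT/V).
P(O2) required for 388 torr of SO2 = (1/2) × 388 = 194.0 torr; available 104 torr, so O2 is limiting.
P(SO2) remaining = 388 − (2/1) × 104 = 180.0 torr
P(gaseous products) = (2)/1 × 104 = 208.0 torr
P_total at 540 °C = 180.0 + 208.0 = 388.0 torr
Scaling to 657 °C: P = 388.0 × 930.15/813.15 = 443.8 torr

444 torr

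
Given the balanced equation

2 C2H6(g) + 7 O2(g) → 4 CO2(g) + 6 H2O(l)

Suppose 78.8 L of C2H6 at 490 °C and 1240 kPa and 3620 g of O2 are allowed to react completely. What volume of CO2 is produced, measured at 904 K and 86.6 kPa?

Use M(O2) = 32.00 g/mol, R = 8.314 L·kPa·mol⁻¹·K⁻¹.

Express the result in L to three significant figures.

n(C2H6) = PV/RT = (1240 × 78.8) / (8.314 × 763.15) = 15.40 mol
n(O2) = 3620 / 32.00 = 113.1 mol
For 15.40 mol C2H6, stoichiometry requires (7/2) × 15.40 = 53.90 mol O2; 113.1 mol is available, so C2H6 is limiting.
n(CO2) = (4/2) × 15.40 = 30.80 mol
V(CO2) = nRT/P = 30.80 × 8.314 × 904 / 86.6 = 2673 L

2670 L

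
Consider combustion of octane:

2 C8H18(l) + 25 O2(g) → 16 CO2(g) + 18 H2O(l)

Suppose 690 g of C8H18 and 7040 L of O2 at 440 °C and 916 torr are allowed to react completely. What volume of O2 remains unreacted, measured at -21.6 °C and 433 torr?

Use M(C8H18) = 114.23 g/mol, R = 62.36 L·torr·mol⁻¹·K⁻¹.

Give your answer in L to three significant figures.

2520 L

n(C8H18) = 690 / 114.23 = 6.040 mol
n(O2) = PV/RT = (916 × 7040) / (62.36 × 713.15) = 145.0 mol
For 6.040 mol C8H18, stoichiometry requires (25/2) × 6.040 = 75.50 mol O2; 145.0 mol is available, so C8H18 is limiting.
n(O2) consumed = (25/2) × 6.040 = 75.50 mol; remaining = 145.0 − 75.50 = 69.50 mol
V(O2) = nRT/P = 69.50 × 62.36 × 251.55 / 433 = 2518 L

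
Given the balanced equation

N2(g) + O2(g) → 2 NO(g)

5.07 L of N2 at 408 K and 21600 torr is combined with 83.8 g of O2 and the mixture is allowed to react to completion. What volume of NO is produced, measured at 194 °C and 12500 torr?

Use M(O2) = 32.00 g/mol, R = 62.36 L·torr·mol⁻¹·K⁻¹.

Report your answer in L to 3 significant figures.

12.2 L

n(N2) = PV/RT = (21600 × 5.07) / (62.36 × 408) = 4.304 mol
n(O2) = 83.8 / 32.00 = 2.619 mol
For 4.304 mol N2, stoichiometry requires (1/1) × 4.304 = 4.304 mol O2; 2.619 mol is available, so O2 is limiting.
n(NO) = (2/1) × 2.619 = 5.238 mol
V(NO) = nRT/P = 5.238 × 62.36 × 467.15 / 12500 = 12.21 L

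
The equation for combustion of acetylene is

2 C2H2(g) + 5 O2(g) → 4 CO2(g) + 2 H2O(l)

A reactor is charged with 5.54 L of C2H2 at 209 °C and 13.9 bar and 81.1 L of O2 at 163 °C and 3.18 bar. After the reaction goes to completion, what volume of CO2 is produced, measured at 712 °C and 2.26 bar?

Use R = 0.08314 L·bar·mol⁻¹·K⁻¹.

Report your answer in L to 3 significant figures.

n(C2H2) = PV/RT = (13.9 × 5.54) / (0.08314 × 482.15) = 1.921 mol
n(O2) = PV/RT = (3.18 × 81.1) / (0.08314 × 436.15) = 7.112 mol
For 1.921 mol C2H2, stoichiometry requires (5/2) × 1.921 = 4.803 mol O2; 7.112 mol is available, so C2H2 is limiting.
n(CO2) = (4/2) × 1.921 = 3.842 mol
V(CO2) = nRT/P = 3.842 × 0.08314 × 985.15 / 2.26 = 139.2 L

139 L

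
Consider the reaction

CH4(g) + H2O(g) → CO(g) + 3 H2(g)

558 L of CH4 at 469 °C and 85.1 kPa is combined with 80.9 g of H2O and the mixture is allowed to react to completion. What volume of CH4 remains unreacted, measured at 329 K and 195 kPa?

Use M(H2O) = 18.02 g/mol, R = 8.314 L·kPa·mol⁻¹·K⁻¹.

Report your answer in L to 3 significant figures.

n(CH4) = PV/RT = (85.1 × 558) / (8.314 × 742.15) = 7.696 mol
n(H2O) = 80.9 / 18.02 = 4.489 mol
For 7.696 mol CH4, stoichiometry requires (1/1) × 7.696 = 7.696 mol H2O; 4.489 mol is available, so H2O is limiting.
n(CH4) consumed = (1/1) × 4.489 = 4.489 mol; remaining = 7.696 − 4.489 = 3.207 mol
V(CH4) = nRT/P = 3.207 × 8.314 × 329 / 195 = 44.99 L

45.0 L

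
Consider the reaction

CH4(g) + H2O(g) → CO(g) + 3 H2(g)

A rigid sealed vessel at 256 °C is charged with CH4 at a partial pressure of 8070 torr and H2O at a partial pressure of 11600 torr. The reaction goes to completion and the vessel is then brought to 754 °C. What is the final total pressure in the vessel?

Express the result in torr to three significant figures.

69500 torr

With V and T fixed, P_i ∝ n_i, so the mole ratios apply directly to partial pressures at 256 °C.
P(H2O) required for 8070 torr of CH4 = (1/1) × 8070 = 8070 torr; available 11600 torr, so CH4 is limiting.
P(H2O) remaining = 11600 − (1/1) × 8070 = 3530 torr
P(gaseous products) = (1+3)/1 × 8070 = 32280 torr
P_total at 256 °C = 3530 + 32280 = 35810 torr
Scaling to 754 °C: P = 35810 × 1027.15/529.15 = 69510 torr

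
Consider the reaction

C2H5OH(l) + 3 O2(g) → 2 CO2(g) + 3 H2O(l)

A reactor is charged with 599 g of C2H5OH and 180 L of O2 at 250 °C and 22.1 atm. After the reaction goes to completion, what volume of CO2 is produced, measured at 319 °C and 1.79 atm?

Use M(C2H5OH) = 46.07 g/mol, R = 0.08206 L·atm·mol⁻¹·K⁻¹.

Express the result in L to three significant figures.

n(C2H5OH) = 599 / 46.07 = 13.00 mol
n(O2) = PV/RT = (22.1 × 180) / (0.08206 × 523.15) = 92.66 mol
For 13.00 mol C2H5OH, stoichiometry requires (3/1) × 13.00 = 39.00 mol O2; 92.66 mol is available, so C2H5OH is limiting.
n(CO2) = (2/1) × 13.00 = 26.00 mol
V(CO2) = nRT/P = 26.00 × 0.08206 × 592.15 / 1.79 = 705.8 L

706 L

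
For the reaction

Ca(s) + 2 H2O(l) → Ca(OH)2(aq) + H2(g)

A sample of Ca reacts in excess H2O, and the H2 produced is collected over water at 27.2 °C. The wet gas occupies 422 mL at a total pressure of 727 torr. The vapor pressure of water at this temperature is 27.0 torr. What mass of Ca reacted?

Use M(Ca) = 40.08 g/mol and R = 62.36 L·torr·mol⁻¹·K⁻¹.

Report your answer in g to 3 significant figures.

P(H2) = 727 − 27.0 = 700.0 torr
n(H2) = PV/RT = (700.0 × 0.4220) / (62.36 × 300.35) = 0.01577 mol
n(Ca) = (1/1) × 0.01577 = 0.01577 mol
m(Ca) = 0.01577 × 40.08 = 0.6321 g

0.632 g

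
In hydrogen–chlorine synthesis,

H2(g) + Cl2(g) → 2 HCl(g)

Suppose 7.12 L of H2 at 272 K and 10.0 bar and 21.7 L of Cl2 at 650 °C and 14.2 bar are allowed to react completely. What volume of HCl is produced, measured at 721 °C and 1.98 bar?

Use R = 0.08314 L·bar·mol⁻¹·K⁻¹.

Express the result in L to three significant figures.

263 L

n(H2) = PV/RT = (10.0 × 7.12) / (0.08314 × 272) = 3.148 mol
n(Cl2) = PV/RT = (14.2 × 21.7) / (0.08314 × 923.15) = 4.015 mol
For 3.148 mol H2, stoichiometry requires (1/1) × 3.148 = 3.148 mol Cl2; 4.015 mol is available, so H2 is limiting.
n(HCl) = (2/1) × 3.148 = 6.296 mol
V(HCl) = nRT/P = 6.296 × 0.08314 × 994.15 / 1.98 = 262.8 L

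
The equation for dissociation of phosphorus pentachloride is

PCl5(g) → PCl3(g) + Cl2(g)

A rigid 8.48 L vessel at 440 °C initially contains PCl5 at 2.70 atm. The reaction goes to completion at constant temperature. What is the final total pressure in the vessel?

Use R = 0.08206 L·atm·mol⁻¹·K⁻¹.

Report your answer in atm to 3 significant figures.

At constant T and V, P ∝ n(gas): 1 mol gas → 2 mol gas.
P_final = (2/1) × 2.70 = 5.400 atm

5.40 atm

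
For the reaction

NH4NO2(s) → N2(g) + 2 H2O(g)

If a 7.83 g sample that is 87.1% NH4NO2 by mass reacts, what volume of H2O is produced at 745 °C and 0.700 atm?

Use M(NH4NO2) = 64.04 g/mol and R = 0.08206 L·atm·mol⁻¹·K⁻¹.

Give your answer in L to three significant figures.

25.4 L

mass of NH4NO2 = 7.83 × 87.1/100 = 6.820 g
n(NH4NO2) = 6.820 / 64.04 = 0.1065 mol
n(H2O) = (2/1) × 0.1065 = 0.2130 mol
V = nRT/P = 0.2130 × 0.08206 × 1018.15 / 0.700 = 25.42 L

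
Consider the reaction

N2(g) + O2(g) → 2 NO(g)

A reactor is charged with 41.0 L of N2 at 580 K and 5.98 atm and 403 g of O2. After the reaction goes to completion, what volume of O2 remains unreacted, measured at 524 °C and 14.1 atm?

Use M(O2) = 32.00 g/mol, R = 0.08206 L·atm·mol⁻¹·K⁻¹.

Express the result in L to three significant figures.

34.5 L

n(N2) = PV/RT = (5.98 × 41.0) / (0.08206 × 580) = 5.151 mol
n(O2) = 403 / 32.00 = 12.59 mol
For 5.151 mol N2, stoichiometry requires (1/1) × 5.151 = 5.151 mol O2; 12.59 mol is available, so N2 is limiting.
n(O2) consumed = (1/1) × 5.151 = 5.151 mol; remaining = 12.59 − 5.151 = 7.439 mol
V(O2) = nRT/P = 7.439 × 0.08206 × 797.15 / 14.1 = 34.51 L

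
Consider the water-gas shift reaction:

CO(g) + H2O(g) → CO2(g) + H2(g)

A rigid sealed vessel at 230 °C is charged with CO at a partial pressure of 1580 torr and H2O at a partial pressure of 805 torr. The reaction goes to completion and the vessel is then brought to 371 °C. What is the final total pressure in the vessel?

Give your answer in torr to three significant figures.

3050 torr

Because the vessel is rigid and T is held at 230 °C, work the stoichiometry in partial pressures (P_i = n_iRT/V).
P(H2O) required for 1580 torr of CO = (1/1) × 1580 = 1580 torr; available 805 torr, so H2O is limiting.
P(CO) remaining = 1580 − (1/1) × 805 = 775.0 torr
P(gaseous products) = (1+1)/1 × 805 = 1610 torr
P_total at 230 °C = 775.0 + 1610 = 2385 torr
Scaling to 371 °C: P = 2385 × 644.15/503.15 = 3053 torr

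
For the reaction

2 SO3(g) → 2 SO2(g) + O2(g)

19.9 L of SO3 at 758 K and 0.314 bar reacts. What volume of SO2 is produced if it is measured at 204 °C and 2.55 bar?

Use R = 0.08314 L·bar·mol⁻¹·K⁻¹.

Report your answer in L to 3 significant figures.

1.54 L

n(SO3) = PV/RT = (0.314 × 19.9) / (0.08314 × 758) = 0.09915 mol
n(SO2) = (2/2) × 0.09915 = 0.09915 mol
V = nRT/P = 0.09915 × 0.08314 × 477.15 / 2.55 = 1.542 L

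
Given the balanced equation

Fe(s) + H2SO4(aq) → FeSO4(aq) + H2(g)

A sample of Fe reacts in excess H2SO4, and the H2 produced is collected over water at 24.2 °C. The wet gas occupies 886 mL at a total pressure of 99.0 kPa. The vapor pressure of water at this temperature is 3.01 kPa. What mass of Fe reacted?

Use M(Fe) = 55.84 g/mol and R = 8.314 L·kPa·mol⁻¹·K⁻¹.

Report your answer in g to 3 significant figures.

1.92 g

P(H2) = 99.0 − 3.01 = 95.99 kPa
n(H2) = PV/RT = (95.99 × 0.8860) / (8.314 × 297.35) = 0.03440 mol
n(Fe) = (1/1) × 0.03440 = 0.03440 mol
m(Fe) = 0.03440 × 55.84 = 1.921 g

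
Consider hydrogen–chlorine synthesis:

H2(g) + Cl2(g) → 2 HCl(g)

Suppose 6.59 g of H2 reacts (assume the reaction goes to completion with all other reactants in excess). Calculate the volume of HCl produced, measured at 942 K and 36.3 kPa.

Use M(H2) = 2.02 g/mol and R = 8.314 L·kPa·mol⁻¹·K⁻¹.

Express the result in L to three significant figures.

n(H2) = 6.590 / 2.02 = 3.262 mol
n(HCl) = (2/1) × 3.262 = 6.524 mol
V = nRT/P = 6.524 × 8.314 × 942 / 36.3 = 1408 L

1410 L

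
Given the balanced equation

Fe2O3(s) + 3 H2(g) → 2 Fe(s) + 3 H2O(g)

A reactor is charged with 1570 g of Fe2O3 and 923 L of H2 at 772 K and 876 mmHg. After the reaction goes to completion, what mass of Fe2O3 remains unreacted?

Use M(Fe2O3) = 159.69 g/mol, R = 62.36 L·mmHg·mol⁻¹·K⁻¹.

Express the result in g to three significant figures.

n(Fe2O3) = 1570 / 159.69 = 9.832 mol
n(H2) = PV/RT = (876 × 923) / (62.36 × 772) = 16.80 mol
For 9.832 mol Fe2O3, stoichiometry requires (3/1) × 9.832 = 29.50 mol H2; 16.80 mol is available, so H2 is limiting.
n(Fe2O3) consumed = (1/3) × 16.80 = 5.600 mol; remaining = 9.832 − 5.600 = 4.232 mol
m(Fe2O3) = 4.232 × 159.69 = 675.8 g

676 g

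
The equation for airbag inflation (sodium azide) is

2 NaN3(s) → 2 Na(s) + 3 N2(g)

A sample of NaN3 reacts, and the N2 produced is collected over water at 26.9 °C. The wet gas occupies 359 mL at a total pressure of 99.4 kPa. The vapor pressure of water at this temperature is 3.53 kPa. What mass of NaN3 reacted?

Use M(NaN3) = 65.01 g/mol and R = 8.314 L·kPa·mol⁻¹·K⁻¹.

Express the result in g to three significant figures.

P(N2) = 99.4 − 3.53 = 95.87 kPa
n(N2) = PV/RT = (95.87 × 0.3590) / (8.314 × 300.05) = 0.01380 mol
n(NaN3) = (2/3) × 0.01380 = 0.009200 mol
m(NaN3) = 0.009200 × 65.01 = 0.5981 g

0.598 g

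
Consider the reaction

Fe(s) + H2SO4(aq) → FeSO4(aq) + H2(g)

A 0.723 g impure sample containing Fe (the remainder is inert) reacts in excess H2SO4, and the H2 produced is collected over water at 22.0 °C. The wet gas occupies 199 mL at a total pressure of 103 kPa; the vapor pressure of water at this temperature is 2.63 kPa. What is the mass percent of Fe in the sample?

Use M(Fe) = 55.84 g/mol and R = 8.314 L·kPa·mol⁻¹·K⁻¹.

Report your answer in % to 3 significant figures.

P(H2) = 103 − 2.63 = 100.4 kPa
n(H2) = PV/RT = (100.4 × 0.1990) / (8.314 × 295.15) = 0.008142 mol
n(Fe) = (1/1) × 0.008142 = 0.008142 mol
m(Fe) = 0.008142 × 55.84 = 0.4546 g
%Fe = 0.4546 / 0.723 × 100 = 62.88%

62.9 %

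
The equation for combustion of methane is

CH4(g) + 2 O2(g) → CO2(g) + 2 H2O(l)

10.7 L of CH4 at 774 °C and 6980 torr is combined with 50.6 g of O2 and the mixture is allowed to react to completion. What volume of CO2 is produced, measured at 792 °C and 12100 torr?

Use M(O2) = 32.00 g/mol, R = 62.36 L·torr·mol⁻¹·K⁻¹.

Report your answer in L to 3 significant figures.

n(CH4) = PV/RT = (6980 × 10.7) / (62.36 × 1047.15) = 1.144 mol
n(O2) = 50.6 / 32.00 = 1.581 mol
For 1.144 mol CH4, stoichiometry requires (2/1) × 1.144 = 2.288 mol O2; 1.581 mol is available, so O2 is limiting.
n(CO2) = (1/2) × 1.581 = 0.7905 mol
V(CO2) = nRT/P = 0.7905 × 62.36 × 1065.15 / 12100 = 4.339 L

4.34 L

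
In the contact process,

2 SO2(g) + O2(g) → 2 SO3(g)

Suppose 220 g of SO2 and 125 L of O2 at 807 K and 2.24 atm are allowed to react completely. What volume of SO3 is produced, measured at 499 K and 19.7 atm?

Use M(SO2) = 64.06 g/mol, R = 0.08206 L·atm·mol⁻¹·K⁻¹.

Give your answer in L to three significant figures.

n(SO2) = 220 / 64.06 = 3.434 mol
n(O2) = PV/RT = (2.24 × 125) / (0.08206 × 807) = 4.228 mol
For 3.434 mol SO2, stoichiometry requires (1/2) × 3.434 = 1.717 mol O2; 4.228 mol is available, so SO2 is limiting.
n(SO3) = (2/2) × 3.434 = 3.434 mol
V(SO3) = nRT/P = 3.434 × 0.08206 × 499 / 19.7 = 7.138 L

7.14 L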